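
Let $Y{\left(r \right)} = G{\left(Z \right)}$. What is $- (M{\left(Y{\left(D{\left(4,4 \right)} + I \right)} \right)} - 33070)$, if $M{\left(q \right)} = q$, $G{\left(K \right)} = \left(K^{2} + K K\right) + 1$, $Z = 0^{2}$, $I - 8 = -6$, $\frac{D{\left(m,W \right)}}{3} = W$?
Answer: $33069$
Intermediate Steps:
$D{\left(m,W \right)} = 3 W$
$I = 2$ ($I = 8 - 6 = 2$)
$Z = 0$
$G{\left(K \right)} = 1 + 2 K^{2}$ ($G{\left(K \right)} = \left(K^{2} + K^{2}\right) + 1 = 2 K^{2} + 1 = 1 + 2 K^{2}$)
$Y{\left(r \right)} = 1$ ($Y{\left(r \right)} = 1 + 2 \cdot 0^{2} = 1 + 2 \cdot 0 = 1 + 0 = 1$)
$- (M{\left(Y{\left(D{\left(4,4 \right)} + I \right)} \right)} - 33070) = - (1 - 33070) = \left(-1\right) \left(-33069\right) = 33069$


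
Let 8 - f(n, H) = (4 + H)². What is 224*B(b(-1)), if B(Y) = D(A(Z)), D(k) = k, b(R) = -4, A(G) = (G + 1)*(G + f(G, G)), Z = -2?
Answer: -448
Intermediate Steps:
f(n, H) = 8 - (4 + H)²
A(G) = (1 + G)*(8 + G - (4 + G)²) (A(G) = (G + 1)*(G + (8 - (4 + G)²)) = (1 + G)*(8 + G - (4 + G)²))
B(Y) = -2 (B(Y) = -8 - 1*(-2)³ - 15*(-2) - 8*(-2)² = -8 - 1*(-8) + 30 - 8*4 = -8 + 8 + 30 - 32 = -2)
224*B(b(-1)) = 224*(-2) = -448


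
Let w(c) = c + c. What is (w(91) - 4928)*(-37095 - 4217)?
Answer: 196066752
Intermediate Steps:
w(c) = 2*c
(w(91) - 4928)*(-37095 - 4217) = (2*91 - 4928)*(-37095 - 4217) = (182 - 4928)*(-41312) = -4746*(-41312) = 196066752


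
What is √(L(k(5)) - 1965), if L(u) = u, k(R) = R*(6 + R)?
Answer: I*√1910 ≈ 43.704*I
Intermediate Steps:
√(L(k(5)) - 1965) = √(5*(6 + 5) - 1965) = √(5*11 - 1965) = √(55 - 1965) = √(-1910) = I*√1910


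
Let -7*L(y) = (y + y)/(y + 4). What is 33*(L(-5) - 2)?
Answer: -792/7 ≈ -113.14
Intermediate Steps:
L(y) = -2*y/(7*(4 + y)) (L(y) = -(y + y)/(7*(y + 4)) = -2*y/(7*(4 + y)))
33*(L(-5) - 2) = 33*(-2*(-5)/(28 + 7*(-5)) - 2) = 33*(-2*(-5)/(28 - 35) - 2) = 33*(-2*(-5)/(-7) - 2) = 33*(-2*(-5)*(-⅐) - 2) = 33*(-10/7 - 2) = 33*(-24/7) = -792/7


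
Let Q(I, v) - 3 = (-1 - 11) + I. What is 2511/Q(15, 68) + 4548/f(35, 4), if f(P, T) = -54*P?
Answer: 262139/630 ≈ 416.09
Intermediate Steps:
Q(I, v) = -9 + I (Q(I, v) = 3 + ((-1 - 11) + I) = 3 + (-12 + I) = -9 + I)
2511/Q(15, 68) + 4548/f(35, 4) = 2511/(-9 + 15) + 4548/((-54*35)) = 2511/6 + 4548/(-1890) = 2511*(1/6) + 4548*(-1/1890) = 837/2 - 758/315 = 262139/630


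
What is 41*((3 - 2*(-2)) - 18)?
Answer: -451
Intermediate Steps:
41*((3 - 2*(-2)) - 18) = 41*((3 + 4) - 18) = 41*(7 - 18) = 41*(-11) = -451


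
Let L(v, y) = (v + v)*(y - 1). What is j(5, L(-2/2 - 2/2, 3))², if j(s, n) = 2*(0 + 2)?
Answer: 16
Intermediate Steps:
L(v, y) = 2*v*(-1 + y) (L(v, y) = (2*v)*(-1 + y) = 2*v*(-1 + y))
j(s, n) = 4 (j(s, n) = 2*2 = 4)
j(5, L(-2/2 - 2/2, 3))² = 4² = 16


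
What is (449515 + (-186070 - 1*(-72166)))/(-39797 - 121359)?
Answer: -335611/161156 ≈ -2.0825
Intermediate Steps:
(449515 + (-186070 - 1*(-72166)))/(-39797 - 121359) = (449515 + (-186070 + 72166))/(-161156) = (449515 - 113904)*(-1/161156) = 335611*(-1/161156) = -335611/161156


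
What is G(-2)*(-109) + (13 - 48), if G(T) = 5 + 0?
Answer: -580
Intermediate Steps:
G(T) = 5
G(-2)*(-109) + (13 - 48) = 5*(-109) + (13 - 48) = -545 - 35 = -580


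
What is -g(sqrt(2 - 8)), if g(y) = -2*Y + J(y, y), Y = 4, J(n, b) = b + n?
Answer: 8 - 2*I*sqrt(6) ≈ 8.0 - 4.899*I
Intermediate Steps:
g(y) = -8 + 2*y (g(y) = -2*4 + (y + y) = -8 + 2*y)
-g(sqrt(2 - 8)) = -(-8 + 2*sqrt(2 - 8)) = -(-8 + 2*sqrt(-6)) = -(-8 + 2*(I*sqrt(6))) = -(-8 + 2*I*sqrt(6)) = 8 - 2*I*sqrt(6)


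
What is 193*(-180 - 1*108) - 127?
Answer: -55711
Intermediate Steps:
193*(-180 - 1*108) - 127 = 193*(-180 - 108) - 127 = 193*(-288) - 127 = -55584 - 127 = -55711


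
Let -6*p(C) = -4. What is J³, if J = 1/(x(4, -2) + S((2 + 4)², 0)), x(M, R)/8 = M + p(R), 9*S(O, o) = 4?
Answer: 729/39304000 ≈ 1.8548e-5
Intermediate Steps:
S(O, o) = 4/9 (S(O, o) = (⅑)*4 = 4/9)
p(C) = ⅔ (p(C) = -⅙*(-4) = ⅔)
x(M, R) = 16/3 + 8*M (x(M, R) = 8*(M + ⅔) = 8*(⅔ + M) = 16/3 + 8*M)
J = 9/340 (J = 1/((16/3 + 8*4) + 4/9) = 1/((16/3 + 32) + 4/9) = 1/(112/3 + 4/9) = 1/(340/9) = 9/340 ≈ 0.026471)
J³ = (9/340)³ = 729/39304000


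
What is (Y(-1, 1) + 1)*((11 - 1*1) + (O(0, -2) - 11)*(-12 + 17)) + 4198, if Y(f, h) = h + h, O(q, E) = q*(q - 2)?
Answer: 4063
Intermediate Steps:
O(q, E) = q*(-2 + q)
Y(f, h) = 2*h
(Y(-1, 1) + 1)*((11 - 1*1) + (O(0, -2) - 11)*(-12 + 17)) + 4198 = (2*1 + 1)*((11 - 1*1) + (0*(-2 + 0) - 11)*(-12 + 17)) + 4198 = (2 + 1)*((11 - 1) + (0*(-2) - 11)*5) + 4198 = 3*(10 + (0 - 11)*5) + 4198 = 3*(10 - 11*5) + 4198 = 3*(10 - 55) + 4198 = 3*(-45) + 4198 = -135 + 4198 = 4063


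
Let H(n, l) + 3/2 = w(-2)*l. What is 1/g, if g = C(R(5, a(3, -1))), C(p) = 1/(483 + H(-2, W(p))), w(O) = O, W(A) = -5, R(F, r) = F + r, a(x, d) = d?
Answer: 983/2 ≈ 491.50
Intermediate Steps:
H(n, l) = -3/2 - 2*l
C(p) = 2/983 (C(p) = 1/(483 + (-3/2 - 2*(-5))) = 1/(483 + (-3/2 + 10)) = 1/(483 + 17/2) = 1/(983/2) = 2/983)
g = 2/983 ≈ 0.0020346
1/g = 1/(2/983) = 983/2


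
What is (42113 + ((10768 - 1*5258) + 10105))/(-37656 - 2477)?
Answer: -57728/40133 ≈ -1.4384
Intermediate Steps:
(42113 + ((10768 - 1*5258) + 10105))/(-37656 - 2477) = (42113 + ((10768 - 5258) + 10105))/(-40133) = (42113 + (5510 + 10105))*(-1/40133) = (42113 + 15615)*(-1/40133) = 57728*(-1/40133) = -57728/40133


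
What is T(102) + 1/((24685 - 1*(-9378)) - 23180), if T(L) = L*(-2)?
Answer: -2220131/10883 ≈ -204.00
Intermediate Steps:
T(L) = -2*L
T(102) + 1/((24685 - 1*(-9378)) - 23180) = -2*102 + 1/((24685 - 1*(-9378)) - 23180) = -204 + 1/((24685 + 9378) - 23180) = -204 + 1/(34063 - 23180) = -204 + 1/10883 = -2220131/10883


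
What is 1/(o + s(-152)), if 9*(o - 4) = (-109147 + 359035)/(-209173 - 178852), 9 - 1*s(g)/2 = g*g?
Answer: -1164075/53764051246 ≈ -2.1652e-5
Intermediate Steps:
s(g) = 18 - 2*g² (s(g) = 18 - 2*g*g = 18 - 2*g²)
o = 4573004/1164075 (o = 4 + ((-109147 + 359035)/(-209173 - 178852))/9 = 4 + (249888/(-388025))/9 = 4 + (249888*(-1/388025))/9 = 4 + (⅑)*(-249888/388025) = 4 - 83296/1164075 = 4573004/1164075 ≈ 3.9284)
1/(o + s(-152)) = 1/(4573004/1164075 + (18 - 2*(-152)²)) = 1/(4573004/1164075 + (18 - 2*23104)) = 1/(4573004/1164075 + (18 - 46208)) = 1/(4573004/1164075 - 46190) = 1/(-53764051246/1164075) = -1164075/53764051246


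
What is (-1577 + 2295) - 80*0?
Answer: 718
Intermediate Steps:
(-1577 + 2295) - 80*0 = 718 + 0 = 718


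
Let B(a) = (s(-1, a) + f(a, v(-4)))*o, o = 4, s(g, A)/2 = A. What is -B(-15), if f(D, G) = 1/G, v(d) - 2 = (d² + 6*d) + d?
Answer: 602/5 ≈ 120.40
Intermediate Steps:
s(g, A) = 2*A
v(d) = 2 + d² + 7*d (v(d) = 2 + ((d² + 6*d) + d) = 2 + (d² + 7*d) = 2 + d² + 7*d)
B(a) = -⅖ + 8*a (B(a) = (2*a + 1/(2 + (-4)² + 7*(-4)))*4 = (2*a + 1/(2 + 16 - 28))*4 = (2*a + 1/(-10))*4 = (2*a - ⅒)*4 = (-⅒ + 2*a)*4 = -⅖ + 8*a)
-B(-15) = -(-⅖ + 8*(-15)) = -(-⅖ - 120) = -1*(-602/5) = 602/5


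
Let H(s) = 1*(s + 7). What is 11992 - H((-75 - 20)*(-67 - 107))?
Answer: -4545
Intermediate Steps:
H(s) = 7 + s (H(s) = 1*(7 + s) = 7 + s)
11992 - H((-75 - 20)*(-67 - 107)) = 11992 - (7 + (-75 - 20)*(-67 - 107)) = 11992 - (7 - 95*(-174)) = 11992 - (7 + 16530) = 11992 - 1*16537 = 11992 - 16537 = -4545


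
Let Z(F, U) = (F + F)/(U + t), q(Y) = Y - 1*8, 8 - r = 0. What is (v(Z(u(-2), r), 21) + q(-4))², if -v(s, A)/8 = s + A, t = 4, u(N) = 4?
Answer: 309136/9 ≈ 34348.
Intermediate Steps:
r = 8 (r = 8 - 1*0 = 8 + 0 = 8)
q(Y) = -8 + Y (q(Y) = Y - 8 = -8 + Y)
Z(F, U) = 2*F/(4 + U) (Z(F, U) = (F + F)/(U + 4) = (2*F)/(4 + U) = 2*F/(4 + U))
v(s, A) = -8*A - 8*s (v(s, A) = -8*(s + A) = -8*(A + s) = -8*A - 8*s)
(v(Z(u(-2), r), 21) + q(-4))² = ((-8*21 - 16*4/(4 + 8)) + (-8 - 4))² = ((-168 - 16*4/12) - 12)² = ((-168 - 8*⅔) - 12)² = ((-168 - 16/3) - 12)² = (-520/3 - 12)² = (-556/3)² = 309136/9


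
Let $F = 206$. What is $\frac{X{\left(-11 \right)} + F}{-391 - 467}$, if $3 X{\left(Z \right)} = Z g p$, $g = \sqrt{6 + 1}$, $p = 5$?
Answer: $- \frac{103}{429} + \frac{5 \sqrt{7}}{234} \approx -0.18356$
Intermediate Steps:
$g = \sqrt{7} \approx 2.6458$
$X{\left(Z \right)} = \frac{5 Z \sqrt{7}}{3}$ ($X{\left(Z \right)} = \frac{Z \sqrt{7} \cdot 5}{3} = \frac{5 Z \sqrt{7}}{3}$)
$\frac{X{\left(-11 \right)} + F}{-391 - 467} = \frac{\frac{5}{3} \left(-11\right) \sqrt{7} + 206}{-391 - 467} = \frac{- \frac{55 \sqrt{7}}{3} + 206}{-858} = \left(206 - \frac{55 \sqrt{7}}{3}\right) \left(- \frac{1}{858}\right) = - \frac{103}{429} + \frac{5 \sqrt{7}}{234}$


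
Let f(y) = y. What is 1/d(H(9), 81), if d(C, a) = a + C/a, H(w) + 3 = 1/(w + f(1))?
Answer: 810/65581 ≈ 0.012351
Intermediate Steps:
H(w) = -3 + 1/(1 + w) (H(w) = -3 + 1/(w + 1) = -3 + 1/(1 + w))
1/d(H(9), 81) = 1/(81 + ((-2 - 3*9)/(1 + 9))/81) = 1/(81 + ((-2 - 27)/10)*(1/81)) = 1/(81 + ((⅒)*(-29))*(1/81)) = 1/(81 - 29/10*1/81) = 1/(81 - 29/810) = 1/(65581/810) = 810/65581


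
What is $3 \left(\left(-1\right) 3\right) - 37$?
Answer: $-46$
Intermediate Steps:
$3 \left(\left(-1\right) 3\right) - 37 = 3 \left(-3\right) - 37 = -9 - 37 = -46$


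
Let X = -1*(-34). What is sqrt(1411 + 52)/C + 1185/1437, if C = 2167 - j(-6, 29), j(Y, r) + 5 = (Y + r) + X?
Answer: 395/479 + sqrt(1463)/2115 ≈ 0.84272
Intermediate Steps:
X = 34
j(Y, r) = 29 + Y + r (j(Y, r) = -5 + ((Y + r) + 34) = -5 + (34 + Y + r) = 29 + Y + r)
C = 2115 (C = 2167 - (29 - 6 + 29) = 2167 - 1*52 = 2167 - 52 = 2115)
sqrt(1411 + 52)/C + 1185/1437 = sqrt(1411 + 52)/2115 + 1185/1437 = sqrt(1463)*(1/2115) + 1185*(1/1437) = sqrt(1463)/2115 + 395/479 = 395/479 + sqrt(1463)/2115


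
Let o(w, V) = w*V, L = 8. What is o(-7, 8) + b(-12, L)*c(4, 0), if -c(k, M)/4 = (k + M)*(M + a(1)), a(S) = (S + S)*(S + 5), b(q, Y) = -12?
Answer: 2248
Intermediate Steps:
a(S) = 2*S*(5 + S) (a(S) = (2*S)*(5 + S) = 2*S*(5 + S))
c(k, M) = -4*(12 + M)*(M + k) (c(k, M) = -4*(k + M)*(M + 2*1*(5 + 1)) = -4*(M + k)*(M + 2*1*6) = -4*(M + k)*(M + 12) = -4*(M + k)*(12 + M) = -4*(12 + M)*(M + k))
o(w, V) = V*w
o(-7, 8) + b(-12, L)*c(4, 0) = 8*(-7) - 12*(-48*0 - 48*4 - 4*0² - 4*0*4) = -56 - 12*(0 - 192 - 4*0 + 0) = -56 - 12*(0 - 192 + 0 + 0) = -56 - 12*(-192) = -56 + 2304 = 2248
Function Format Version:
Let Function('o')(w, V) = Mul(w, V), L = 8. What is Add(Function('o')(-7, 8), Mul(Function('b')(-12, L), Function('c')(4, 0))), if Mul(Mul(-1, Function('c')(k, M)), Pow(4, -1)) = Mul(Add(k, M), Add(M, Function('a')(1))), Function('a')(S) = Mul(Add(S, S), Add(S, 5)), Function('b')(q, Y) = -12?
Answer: 2248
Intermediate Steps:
Function('a')(S) = Mul(2, S, Add(5, S)) (Function('a')(S) = Mul(Mul(2, S), Add(5, S)) = Mul(2, S, Add(5, S)))
Function('c')(k, M) = Mul(-4, Add(12, M), Add(M, k)) (Function('c')(k, M) = Mul(-4, Mul(Add(k, M), Add(M, Mul(2, 1, Add(5, 1))))) = Mul(-4, Mul(Add(M, k), Add(M, Mul(2, 1, 6)))) = Mul(-4, Mul(Add(M, k), Add(M, 12))) = Mul(-4, Mul(Add(M, k), Add(12, M))) = Mul(-4, Mul(Add(12, M), Add(M, k))) = Mul(-4, Add(12, M), Add(M, k)))
Function('o')(w, V) = Mul(V, w)
Add(Function('o')(-7, 8), Mul(Function('b')(-12, L), Function('c')(4, 0))) = Add(Mul(8, -7), Mul(-12, Add(Mul(-48, 0), Mul(-48, 4), Mul(-4, Pow(0, 2)), Mul(-4, 0, 4)))) = Add(-56, Mul(-12, Add(0, -192, Mul(-4, 0), 0))) = Add(-56, Mul(-12, Add(0, -192, 0, 0))) = Add(-56, Mul(-12, -192)) = Add(-56, 2304) = 2248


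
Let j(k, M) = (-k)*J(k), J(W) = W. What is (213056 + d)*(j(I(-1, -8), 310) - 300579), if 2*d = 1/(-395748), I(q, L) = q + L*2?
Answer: -12684066238000175/197874 ≈ -6.4102e+10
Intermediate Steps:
I(q, L) = q + 2*L
j(k, M) = -k² (j(k, M) = (-k)*k = -k²)
d = -1/791496 (d = (½)/(-395748) = (½)*(-1/395748) = -1/791496 ≈ -1.2634e-6)
(213056 + d)*(j(I(-1, -8), 310) - 300579) = (213056 - 1/791496)*(-(-1 + 2*(-8))² - 300579) = 168632971775*(-(-1 - 16)² - 300579)/791496 = 168632971775*(-1*(-17)² - 300579)/791496 = 168632971775*(-1*289 - 300579)/791496 = 168632971775*(-289 - 300579)/791496 = (168632971775/791496)*(-300868) = -12684066238000175/197874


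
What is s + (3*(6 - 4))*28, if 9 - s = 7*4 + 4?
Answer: 145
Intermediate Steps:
s = -23 (s = 9 - (7*4 + 4) = 9 - (28 + 4) = 9 - 1*32 = 9 - 32 = -23)
s + (3*(6 - 4))*28 = -23 + (3*(6 - 4))*28 = -23 + (3*2)*28 = -23 + 6*28 = -23 + 168 = 145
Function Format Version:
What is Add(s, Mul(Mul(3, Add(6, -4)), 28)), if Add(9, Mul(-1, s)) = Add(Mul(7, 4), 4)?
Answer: 145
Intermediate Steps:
s = -23 (s = Add(9, Mul(-1, Add(Mul(7, 4), 4))) = Add(9, Mul(-1, Add(28, 4))) = Add(9, Mul(-1, 32)) = Add(9, -32) = -23)
Add(s, Mul(Mul(3, Add(6, -4)), 28)) = Add(-23, Mul(Mul(3, Add(6, -4)), 28)) = Add(-23, Mul(Mul(3, 2), 28)) = Add(-23, Mul(6, 28)) = Add(-23, 168) = 145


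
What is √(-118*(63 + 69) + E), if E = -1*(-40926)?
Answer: 65*√6 ≈ 159.22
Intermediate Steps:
E = 40926
√(-118*(63 + 69) + E) = √(-118*(63 + 69) + 40926) = √(-118*132 + 40926) = √(-15576 + 40926) = √25350 = 65*√6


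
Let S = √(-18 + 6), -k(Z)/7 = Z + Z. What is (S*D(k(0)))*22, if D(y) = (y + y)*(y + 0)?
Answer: 0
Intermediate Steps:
k(Z) = -14*Z (k(Z) = -7*(Z + Z) = -14*Z)
S = 2*I*√3 (S = √(-12) = 2*I*√3 ≈ 3.4641*I)
D(y) = 2*y² (D(y) = (2*y)*y = 2*y²)
(S*D(k(0)))*22 = ((2*I*√3)*(2*(-14*0)²))*22 = ((2*I*√3)*(2*0²))*22 = ((2*I*√3)*(2*0))*22 = ((2*I*√3)*0)*22 = 0*22 = 0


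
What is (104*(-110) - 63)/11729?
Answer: -11503/11729 ≈ -0.98073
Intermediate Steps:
(104*(-110) - 63)/11729 = (-11440 - 63)*(1/11729) = -11503*1/11729 = -11503/11729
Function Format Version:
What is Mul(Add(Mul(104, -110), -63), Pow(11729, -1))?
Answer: Rational(-11503, 11729) ≈ -0.98073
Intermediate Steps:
Mul(Add(Mul(104, -110), -63), Pow(11729, -1)) = Mul(Add(-11440, -63), Rational(1, 11729)) = Mul(-11503, Rational(1, 11729)) = Rational(-11503, 11729)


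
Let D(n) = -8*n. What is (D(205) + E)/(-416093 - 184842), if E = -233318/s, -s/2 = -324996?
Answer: 533110099/195301471260 ≈ 0.0027297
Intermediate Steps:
s = 649992 (s = -2*(-324996) = 649992)
E = -116659/324996 (E = -233318/649992 = -1*116659/324996 = -116659/324996 ≈ -0.35896)
(D(205) + E)/(-416093 - 184842) = (-8*205 - 116659/324996)/(-416093 - 184842) = (-1640 - 116659/324996)/(-600935) = -533110099/324996*(-1/600935) = 533110099/195301471260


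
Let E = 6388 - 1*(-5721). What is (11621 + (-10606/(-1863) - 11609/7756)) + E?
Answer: 342945559009/14449428 ≈ 23734.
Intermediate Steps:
E = 12109 (E = 6388 + 5721 = 12109)
(11621 + (-10606/(-1863) - 11609/7756)) + E = (11621 + (-10606/(-1863) - 11609/7756)) + 12109 = (11621 + (-10606*(-1/1863) - 11609*1/7756)) + 12109 = (11621 + (10606/1863 - 11609/7756)) + 12109 = (11621 + 60632569/14449428) + 12109 = 167977435357/14449428 + 12109 = 342945559009/14449428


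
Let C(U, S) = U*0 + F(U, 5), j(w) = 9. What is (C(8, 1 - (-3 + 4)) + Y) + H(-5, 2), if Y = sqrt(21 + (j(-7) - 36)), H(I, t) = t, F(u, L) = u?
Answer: 10 + I*sqrt(6) ≈ 10.0 + 2.4495*I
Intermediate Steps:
C(U, S) = U (C(U, S) = U*0 + U = 0 + U = U)
Y = I*sqrt(6) (Y = sqrt(21 + (9 - 36)) = sqrt(21 - 27) = sqrt(-6) = I*sqrt(6) ≈ 2.4495*I)
(C(8, 1 - (-3 + 4)) + Y) + H(-5, 2) = (8 + I*sqrt(6)) + 2 = 10 + I*sqrt(6)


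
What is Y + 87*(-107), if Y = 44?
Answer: -9265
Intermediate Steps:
Y + 87*(-107) = 44 + 87*(-107) = 44 - 9309 = -9265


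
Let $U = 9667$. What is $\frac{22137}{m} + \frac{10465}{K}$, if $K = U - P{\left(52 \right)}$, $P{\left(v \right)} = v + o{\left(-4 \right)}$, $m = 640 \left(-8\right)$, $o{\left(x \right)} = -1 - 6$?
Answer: $- \frac{79710707}{24632320} \approx -3.236$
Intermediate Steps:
$o{\left(x \right)} = -7$ ($o{\left(x \right)} = -1 - 6 = -7$)
$m = -5120$
$P{\left(v \right)} = -7 + v$ ($P{\left(v \right)} = v - 7 = -7 + v$)
$K = 9622$ ($K = 9667 - \left(-7 + 52\right) = 9667 - 45 = 9622$)
$\frac{22137}{m} + \frac{10465}{K} = \frac{22137}{-5120} + \frac{10465}{9622} = 22137 \left(- \frac{1}{5120}\right) + 10465 \cdot \frac{1}{9622} = - \frac{22137}{5120} + \frac{10465}{9622} = - \frac{79710707}{24632320}$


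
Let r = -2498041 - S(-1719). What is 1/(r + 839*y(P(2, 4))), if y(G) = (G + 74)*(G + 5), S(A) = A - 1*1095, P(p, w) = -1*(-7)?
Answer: -1/1679719 ≈ -5.9534e-7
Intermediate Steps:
P(p, w) = 7
S(A) = -1095 + A (S(A) = A - 1095 = -1095 + A)
y(G) = (5 + G)*(74 + G) (y(G) = (74 + G)*(5 + G) = (5 + G)*(74 + G))
r = -2495227 (r = -2498041 - (-1095 - 1719) = -2498041 - 1*(-2814) = -2498041 + 2814 = -2495227)
1/(r + 839*y(P(2, 4))) = 1/(-2495227 + 839*(370 + 7² + 79*7)) = 1/(-2495227 + 839*(370 + 49 + 553)) = 1/(-2495227 + 839*972) = 1/(-2495227 + 815508) = 1/(-1679719) = -1/1679719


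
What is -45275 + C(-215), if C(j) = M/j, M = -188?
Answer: -9733937/215 ≈ -45274.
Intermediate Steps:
C(j) = -188/j
-45275 + C(-215) = -45275 - 188/(-215) = -45275 - 188*(-1/215) = -45275 + 188/215 = -9733937/215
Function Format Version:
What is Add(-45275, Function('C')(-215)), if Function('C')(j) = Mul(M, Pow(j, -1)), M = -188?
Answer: Rational(-9733937, 215) ≈ -45274.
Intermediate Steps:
Function('C')(j) = Mul(-188, Pow(j, -1))
Add(-45275, Function('C')(-215)) = Add(-45275, Mul(-188, Pow(-215, -1))) = Add(-45275, Mul(-188, Rational(-1, 215))) = Add(-45275, Rational(188, 215)) = Rational(-9733937, 215)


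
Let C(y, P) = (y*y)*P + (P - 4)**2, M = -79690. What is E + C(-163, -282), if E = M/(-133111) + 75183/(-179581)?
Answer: -177145990379881465/23904206491 ≈ -7.4107e+6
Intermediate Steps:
C(y, P) = (-4 + P)**2 + P*y**2 (C(y, P) = y**2*P + (-4 + P)**2 = P*y**2 + (-4 + P)**2 = (-4 + P)**2 + P*y**2)
E = 4303125577/23904206491 (E = -79690/(-133111) + 75183/(-179581) = -79690*(-1/133111) + 75183*(-1/179581) = 79690/133111 - 75183/179581 = 4303125577/23904206491 ≈ 0.18002)
E + C(-163, -282) = 4303125577/23904206491 + ((-4 - 282)**2 - 282*(-163)**2) = 4303125577/23904206491 + ((-286)**2 - 282*26569) = 4303125577/23904206491 + (81796 - 7492458) = 4303125577/23904206491 - 7410662 = -177145990379881465/23904206491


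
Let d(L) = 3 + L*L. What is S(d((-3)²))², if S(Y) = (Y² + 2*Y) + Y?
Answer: 53406864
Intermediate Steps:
d(L) = 3 + L²
S(Y) = Y² + 3*Y
S(d((-3)²))² = ((3 + ((-3)²)²)*(3 + (3 + ((-3)²)²)))² = ((3 + 9²)*(3 + (3 + 9²)))² = ((3 + 81)*(3 + (3 + 81)))² = (84*(3 + 84))² = (84*87)² = 7308² = 53406864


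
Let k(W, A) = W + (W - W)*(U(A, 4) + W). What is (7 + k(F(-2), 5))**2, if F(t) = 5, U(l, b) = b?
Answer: 144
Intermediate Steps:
k(W, A) = W (k(W, A) = W + (W - W)*(4 + W) = W + 0*(4 + W) = W + 0 = W)
(7 + k(F(-2), 5))**2 = (7 + 5)**2 = 12**2 = 144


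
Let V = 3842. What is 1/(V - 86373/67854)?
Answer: 22618/86869565 ≈ 0.00026037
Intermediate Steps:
1/(V - 86373/67854) = 1/(3842 - 86373/67854) = 1/(3842 - 86373*1/67854) = 1/(3842 - 28791/22618) = 1/(86869565/22618) = 22618/86869565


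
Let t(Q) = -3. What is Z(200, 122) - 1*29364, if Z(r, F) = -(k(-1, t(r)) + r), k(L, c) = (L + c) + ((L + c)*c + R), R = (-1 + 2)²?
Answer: -29573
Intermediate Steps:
R = 1 (R = 1² = 1)
k(L, c) = 1 + L + c + c*(L + c) (k(L, c) = (L + c) + ((L + c)*c + 1) = (L + c) + (c*(L + c) + 1) = (L + c) + (1 + c*(L + c)) = 1 + L + c + c*(L + c))
Z(r, F) = -9 - r (Z(r, F) = -((1 - 1 - 3 + (-3)² - 1*(-3)) + r) = -((1 - 1 - 3 + 9 + 3) + r) = -(9 + r) = -9 - r)
Z(200, 122) - 1*29364 = (-9 - 1*200) - 1*29364 = (-9 - 200) - 29364 = -209 - 29364 = -29573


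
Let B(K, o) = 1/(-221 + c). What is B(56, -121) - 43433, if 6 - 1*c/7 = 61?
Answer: -26320399/606 ≈ -43433.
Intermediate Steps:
c = -385 (c = 42 - 7*61 = 42 - 427 = -385)
B(K, o) = -1/606 (B(K, o) = 1/(-221 - 385) = 1/(-606) = -1/606)
B(56, -121) - 43433 = -1/606 - 43433 = -26320399/606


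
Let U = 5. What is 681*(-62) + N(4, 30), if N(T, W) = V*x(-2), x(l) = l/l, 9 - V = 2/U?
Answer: -211067/5 ≈ -42213.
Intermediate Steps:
V = 43/5 (V = 9 - 2/5 = 9 - 1*⅖ = 9 - ⅖ = 43/5 ≈ 8.6000)
x(l) = 1
N(T, W) = 43/5 (N(T, W) = (43/5)*1 = 43/5)
681*(-62) + N(4, 30) = 681*(-62) + 43/5 = -42222 + 43/5 = -211067/5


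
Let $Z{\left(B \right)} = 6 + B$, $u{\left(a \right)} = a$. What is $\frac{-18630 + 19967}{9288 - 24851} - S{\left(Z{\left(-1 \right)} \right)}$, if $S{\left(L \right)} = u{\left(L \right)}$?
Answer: $- \frac{79152}{15563} \approx -5.0859$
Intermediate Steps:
$S{\left(L \right)} = L$
$\frac{-18630 + 19967}{9288 - 24851} - S{\left(Z{\left(-1 \right)} \right)} = \frac{-18630 + 19967}{9288 - 24851} - \left(6 - 1\right) = \frac{1337}{-15563} - 5 = 1337 \left(- \frac{1}{15563}\right) - 5 = - \frac{1337}{15563} - 5 = - \frac{79152}{15563}$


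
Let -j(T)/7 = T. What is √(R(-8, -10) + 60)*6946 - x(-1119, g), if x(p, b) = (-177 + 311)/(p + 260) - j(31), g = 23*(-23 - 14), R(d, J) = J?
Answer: -186269/859 + 34730*√2 ≈ 48899.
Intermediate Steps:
g = -851 (g = 23*(-37) = -851)
j(T) = -7*T
x(p, b) = 217 + 134/(260 + p) (x(p, b) = (-177 + 311)/(p + 260) - (-7)*31 = 134/(260 + p) - 1*(-217) = 134/(260 + p) + 217 = 217 + 134/(260 + p))
√(R(-8, -10) + 60)*6946 - x(-1119, g) = √(-10 + 60)*6946 - (56554 + 217*(-1119))/(260 - 1119) = √50*6946 - (56554 - 242823)/(-859) = (5*√2)*6946 - (-1)*(-186269)/859 = 34730*√2 - 1*186269/859 = 34730*√2 - 186269/859 = -186269/859 + 34730*√2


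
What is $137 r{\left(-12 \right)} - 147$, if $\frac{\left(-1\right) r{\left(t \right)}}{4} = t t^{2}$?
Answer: $946797$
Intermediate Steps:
$r{\left(t \right)} = - 4 t^{3}$ ($r{\left(t \right)} = - 4 t t^{2} = - 4 t^{3}$)
$137 r{\left(-12 \right)} - 147 = 137 \left(- 4 \left(-12\right)^{3}\right) - 147 = 137 \left(\left(-4\right) \left(-1728\right)\right) - 147 = 137 \cdot 6912 - 147 = 946944 - 147 = 946797$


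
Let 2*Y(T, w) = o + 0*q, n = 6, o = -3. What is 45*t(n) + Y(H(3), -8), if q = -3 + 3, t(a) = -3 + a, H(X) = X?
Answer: 267/2 ≈ 133.50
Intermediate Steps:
q = 0
Y(T, w) = -3/2 (Y(T, w) = (-3 + 0*0)/2 = (-3 + 0)/2 = (½)*(-3) = -3/2)
45*t(n) + Y(H(3), -8) = 45*(-3 + 6) - 3/2 = 45*3 - 3/2 = 135 - 3/2 = 267/2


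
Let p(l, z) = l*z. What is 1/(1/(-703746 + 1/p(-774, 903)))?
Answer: -491863561813/698922 ≈ -7.0375e+5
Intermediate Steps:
1/(1/(-703746 + 1/p(-774, 903))) = 1/(1/(-703746 + 1/(-774*903))) = 1/(1/(-703746 + 1/(-698922))) = 1/(1/(-703746 - 1/698922)) = 1/(1/(-491863561813/698922)) = 1/(-698922/491863561813) = -491863561813/698922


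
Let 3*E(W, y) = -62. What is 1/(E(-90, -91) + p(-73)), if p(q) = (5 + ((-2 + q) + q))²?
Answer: 3/61285 ≈ 4.8952e-5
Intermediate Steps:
E(W, y) = -62/3 (E(W, y) = (⅓)*(-62) = -62/3)
p(q) = (3 + 2*q)² (p(q) = (5 + (-2 + 2*q))² = (3 + 2*q)²)
1/(E(-90, -91) + p(-73)) = 1/(-62/3 + (3 + 2*(-73))²) = 1/(-62/3 + (3 - 146)²) = 1/(-62/3 + (-143)²) = 1/(-62/3 + 20449) = 1/(61285/3) = 3/61285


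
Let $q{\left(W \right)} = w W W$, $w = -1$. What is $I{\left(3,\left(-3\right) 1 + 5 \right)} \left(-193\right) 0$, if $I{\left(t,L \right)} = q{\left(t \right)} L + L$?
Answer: $0$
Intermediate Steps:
$q{\left(W \right)} = - W^{2}$ ($q{\left(W \right)} = - W W = - W^{2}$)
$I{\left(t,L \right)} = L - L t^{2}$ ($I{\left(t,L \right)} = - t^{2} L + L = - L t^{2} + L = L - L t^{2}$)
$I{\left(3,\left(-3\right) 1 + 5 \right)} \left(-193\right) 0 = \left(\left(-3\right) 1 + 5\right) \left(1 - 3^{2}\right) \left(-193\right) 0 = \left(-3 + 5\right) \left(1 - 9\right) \left(-193\right) 0 = 2 \left(1 - 9\right) \left(-193\right) 0 = 2 \left(-8\right) \left(-193\right) 0 = \left(-16\right) \left(-193\right) 0 = 3088 \cdot 0 = 0$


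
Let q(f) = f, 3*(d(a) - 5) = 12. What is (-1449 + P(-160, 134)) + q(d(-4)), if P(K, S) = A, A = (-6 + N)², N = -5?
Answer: -1319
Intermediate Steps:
d(a) = 9 (d(a) = 5 + (⅓)*12 = 5 + 4 = 9)
A = 121 (A = (-6 - 5)² = (-11)² = 121)
P(K, S) = 121
(-1449 + P(-160, 134)) + q(d(-4)) = (-1449 + 121) + 9 = -1328 + 9 = -1319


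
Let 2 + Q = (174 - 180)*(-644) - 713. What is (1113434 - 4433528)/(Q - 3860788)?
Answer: 3320094/3857639 ≈ 0.86065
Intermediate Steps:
Q = 3149 (Q = -2 + ((174 - 180)*(-644) - 713) = -2 + (-6*(-644) - 713) = -2 + (3864 - 713) = -2 + 3151 = 3149)
(1113434 - 4433528)/(Q - 3860788) = (1113434 - 4433528)/(3149 - 3860788) = -3320094/(-3857639) = -3320094*(-1/3857639) = 3320094/3857639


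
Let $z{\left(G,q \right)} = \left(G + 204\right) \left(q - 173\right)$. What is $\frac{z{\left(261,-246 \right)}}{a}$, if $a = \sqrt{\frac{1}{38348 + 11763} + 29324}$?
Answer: $- \frac{38967 \sqrt{73635857751115}}{293890993} \approx -1137.8$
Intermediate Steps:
$z{\left(G,q \right)} = \left(-173 + q\right) \left(204 + G\right)$ ($z{\left(G,q \right)} = \left(204 + G\right) \left(-173 + q\right) = \left(-173 + q\right) \left(204 + G\right)$)
$a = \frac{\sqrt{73635857751115}}{50111}$ ($a = \sqrt{\frac{1}{50111} + 29324} = \sqrt{\frac{1469454965}{50111}} = \frac{\sqrt{73635857751115}}{50111} \approx 171.24$)
$\frac{z{\left(261,-246 \right)}}{a} = \frac{-35292 - 45153 + 204 \left(-246\right) + 261 \left(-246\right)}{\frac{1}{50111} \sqrt{73635857751115}} = \left(-35292 - 45153 - 50184 - 64206\right) \frac{\sqrt{73635857751115}}{1469454965} = - 194835 \frac{\sqrt{73635857751115}}{1469454965} = - \frac{38967 \sqrt{73635857751115}}{293890993}$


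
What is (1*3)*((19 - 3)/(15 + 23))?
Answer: 24/19 ≈ 1.2632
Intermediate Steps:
(1*3)*((19 - 3)/(15 + 23)) = 3*(16/38) = 3*(16*(1/38)) = 3*(8/19) = 24/19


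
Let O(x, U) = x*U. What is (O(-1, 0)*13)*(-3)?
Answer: 0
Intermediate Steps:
O(x, U) = U*x
(O(-1, 0)*13)*(-3) = ((0*(-1))*13)*(-3) = (0*13)*(-3) = 0*(-3) = 0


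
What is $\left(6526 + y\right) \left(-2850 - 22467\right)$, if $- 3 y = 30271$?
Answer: $90238227$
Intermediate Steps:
$y = - \frac{30271}{3}$ ($y = \left(- \frac{1}{3}\right) 30271 = - \frac{30271}{3} \approx -10090.0$)
$\left(6526 + y\right) \left(-2850 - 22467\right) = \left(6526 - \frac{30271}{3}\right) \left(-2850 - 22467\right) = - \frac{10693 \left(-2850 - 22467\right)}{3} = \left(- \frac{10693}{3}\right) \left(-25317\right) = 90238227$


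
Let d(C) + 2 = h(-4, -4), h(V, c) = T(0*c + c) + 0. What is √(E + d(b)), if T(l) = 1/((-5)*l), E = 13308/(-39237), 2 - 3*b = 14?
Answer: I*√39158591395/130790 ≈ 1.513*I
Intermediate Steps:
b = -4 (b = ⅔ - ⅓*14 = ⅔ - 14/3 = -4)
E = -4436/13079 (E = 13308*(-1/39237) = -4436/13079 ≈ -0.33917)
T(l) = -1/(5*l)
h(V, c) = -1/(5*c) (h(V, c) = -1/(5*(0*c + c)) + 0 = -1/(5*(0 + c)) + 0 = -1/(5*c) + 0 = -1/(5*c))
d(C) = -39/20 (d(C) = -2 - ⅕/(-4) = -2 - ⅕*(-¼) = -2 + 1/20 = -39/20)
√(E + d(b)) = √(-4436/13079 - 39/20) = √(-598801/261580) = I*√39158591395/130790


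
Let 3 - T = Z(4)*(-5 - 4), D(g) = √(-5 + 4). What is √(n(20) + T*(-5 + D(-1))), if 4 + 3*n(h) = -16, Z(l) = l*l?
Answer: √(-6675 + 1323*I)/3 ≈ 2.6858 + 27.366*I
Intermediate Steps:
Z(l) = l²
D(g) = I (D(g) = √(-1) = I)
n(h) = -20/3 (n(h) = -4/3 + (⅓)*(-16) = -4/3 - 16/3 = -20/3)
T = 147 (T = 3 - 4²*(-5 - 4) = 3 - 16*(-9) = 3 - 1*(-144) = 3 + 144 = 147)
√(n(20) + T*(-5 + D(-1))) = √(-20/3 + 147*(-5 + I)) = √(-20/3 + (-735 + 147*I)) = √(-2225/3 + 147*I)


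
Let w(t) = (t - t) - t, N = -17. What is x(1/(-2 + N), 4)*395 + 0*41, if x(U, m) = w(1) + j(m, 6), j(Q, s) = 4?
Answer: 1185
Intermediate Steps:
w(t) = -t (w(t) = 0 - t = -t)
x(U, m) = 3 (x(U, m) = -1*1 + 4 = -1 + 4 = 3)
x(1/(-2 + N), 4)*395 + 0*41 = 3*395 + 0*41 = 1185 + 0 = 1185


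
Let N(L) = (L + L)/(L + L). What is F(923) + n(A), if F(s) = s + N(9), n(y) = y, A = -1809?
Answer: -885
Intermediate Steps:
N(L) = 1 (N(L) = (2*L)/((2*L)) = (2*L)*(1/(2*L)) = 1)
F(s) = 1 + s (F(s) = s + 1 = 1 + s)
F(923) + n(A) = (1 + 923) - 1809 = 924 - 1809 = -885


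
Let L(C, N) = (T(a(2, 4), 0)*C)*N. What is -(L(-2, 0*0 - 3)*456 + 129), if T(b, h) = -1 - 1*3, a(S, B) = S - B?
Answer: 10815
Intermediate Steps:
T(b, h) = -4 (T(b, h) = -1 - 3 = -4)
L(C, N) = -4*C*N (L(C, N) = (-4*C)*N = -4*C*N)
-(L(-2, 0*0 - 3)*456 + 129) = -(-4*(-2)*(0*0 - 3)*456 + 129) = -(-4*(-2)*(0 - 3)*456 + 129) = -(-4*(-2)*(-3)*456 + 129) = -(-24*456 + 129) = -(-10944 + 129) = -1*(-10815) = 10815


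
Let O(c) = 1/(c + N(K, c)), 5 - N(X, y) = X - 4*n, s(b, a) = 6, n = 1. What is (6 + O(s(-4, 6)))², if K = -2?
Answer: 10609/289 ≈ 36.709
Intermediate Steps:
N(X, y) = 9 - X (N(X, y) = 5 - (X - 4*1) = 5 - (X - 4) = 5 - (-4 + X) = 5 + (4 - X) = 9 - X)
O(c) = 1/(11 + c) (O(c) = 1/(c + (9 - 1*(-2))) = 1/(c + (9 + 2)) = 1/(c + 11) = 1/(11 + c))
(6 + O(s(-4, 6)))² = (6 + 1/(11 + 6))² = (6 + 1/17)² = (103/17)² = 10609/289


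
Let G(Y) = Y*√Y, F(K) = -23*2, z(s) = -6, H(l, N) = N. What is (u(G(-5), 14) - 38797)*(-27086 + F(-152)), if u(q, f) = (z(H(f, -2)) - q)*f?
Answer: 1054919292 - 1899240*I*√5 ≈ 1.0549e+9 - 4.2468e+6*I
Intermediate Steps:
F(K) = -46
G(Y) = Y^(3/2)
u(q, f) = f*(-6 - q) (u(q, f) = (-6 - q)*f = f*(-6 - q))
(u(G(-5), 14) - 38797)*(-27086 + F(-152)) = (-1*14*(6 + (-5)^(3/2)) - 38797)*(-27086 - 46) = (-1*14*(6 - 5*I*√5) - 38797)*(-27132) = ((-84 + 70*I*√5) - 38797)*(-27132) = (-38881 + 70*I*√5)*(-27132) = 1054919292 - 1899240*I*√5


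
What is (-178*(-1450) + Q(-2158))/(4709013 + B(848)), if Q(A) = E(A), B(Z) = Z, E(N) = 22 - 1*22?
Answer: 8900/162409 ≈ 0.054800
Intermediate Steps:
E(N) = 0 (E(N) = 22 - 22 = 0)
Q(A) = 0
(-178*(-1450) + Q(-2158))/(4709013 + B(848)) = (-178*(-1450) + 0)/(4709013 + 848) = (258100 + 0)/4709861 = 258100*(1/4709861) = 8900/162409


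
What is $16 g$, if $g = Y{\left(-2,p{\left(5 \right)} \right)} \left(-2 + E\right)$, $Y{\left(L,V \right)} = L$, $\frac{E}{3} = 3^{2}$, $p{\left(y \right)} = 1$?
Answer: $-800$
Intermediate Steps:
$E = 27$ ($E = 3 \cdot 3^{2} = 3 \cdot 9 = 27$)
$g = -50$ ($g = - 2 \left(-2 + 27\right) = \left(-2\right) 25 = -50$)
$16 g = 16 \left(-50\right) = -800$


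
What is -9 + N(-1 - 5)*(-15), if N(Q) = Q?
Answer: 81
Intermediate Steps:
-9 + N(-1 - 5)*(-15) = -9 + (-1 - 5)*(-15) = -9 - 6*(-15) = -9 + 90 = 81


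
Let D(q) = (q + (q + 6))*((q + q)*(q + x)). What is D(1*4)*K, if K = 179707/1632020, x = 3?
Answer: 35222572/408005 ≈ 86.329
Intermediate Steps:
D(q) = 2*q*(3 + q)*(6 + 2*q) (D(q) = (q + (q + 6))*((q + q)*(q + 3)) = (q + (6 + q))*((2*q)*(3 + q)) = (6 + 2*q)*(2*q*(3 + q)) = 2*q*(3 + q)*(6 + 2*q))
K = 179707/1632020 (K = 179707*(1/1632020) = 179707/1632020 ≈ 0.11011)
D(1*4)*K = (4*(1*4)*(9 + (1*4)² + 6*(1*4)))*(179707/1632020) = (4*4*(9 + 4² + 6*4))*(179707/1632020) = (4*4*(9 + 16 + 24))*(179707/1632020) = (4*4*49)*(179707/1632020) = 784*(179707/1632020) = 35222572/408005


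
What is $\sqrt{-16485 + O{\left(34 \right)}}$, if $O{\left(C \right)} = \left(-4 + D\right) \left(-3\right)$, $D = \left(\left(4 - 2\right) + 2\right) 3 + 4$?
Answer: $i \sqrt{16521} \approx 128.53 i$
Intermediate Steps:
$D = 16$ ($D = \left(2 + 2\right) 3 + 4 = 4 \cdot 3 + 4 = 12 + 4 = 16$)
$O{\left(C \right)} = -36$ ($O{\left(C \right)} = \left(-4 + 16\right) \left(-3\right) = 12 \left(-3\right) = -36$)
$\sqrt{-16485 + O{\left(34 \right)}} = \sqrt{-16485 - 36} = \sqrt{-16521} = i \sqrt{16521}$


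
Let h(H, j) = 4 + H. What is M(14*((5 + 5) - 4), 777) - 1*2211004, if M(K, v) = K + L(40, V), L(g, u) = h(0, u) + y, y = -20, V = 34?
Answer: -2210936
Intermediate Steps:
L(g, u) = -16 (L(g, u) = (4 + 0) - 20 = 4 - 20 = -16)
M(K, v) = -16 + K (M(K, v) = K - 16 = -16 + K)
M(14*((5 + 5) - 4), 777) - 1*2211004 = (-16 + 14*((5 + 5) - 4)) - 1*2211004 = (-16 + 14*(10 - 4)) - 2211004 = (-16 + 14*6) - 2211004 = (-16 + 84) - 2211004 = 68 - 2211004 = -2210936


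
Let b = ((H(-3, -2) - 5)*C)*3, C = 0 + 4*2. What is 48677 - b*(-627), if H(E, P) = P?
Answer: -56659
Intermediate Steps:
C = 8 (C = 0 + 8 = 8)
b = -168 (b = ((-2 - 5)*8)*3 = -7*8*3 = -56*3 = -168)
48677 - b*(-627) = 48677 - (-168)*(-627) = 48677 - 1*105336 = 48677 - 105336 = -56659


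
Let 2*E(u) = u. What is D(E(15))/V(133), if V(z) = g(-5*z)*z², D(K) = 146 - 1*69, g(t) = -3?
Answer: -11/7581 ≈ -0.0014510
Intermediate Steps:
E(u) = u/2
D(K) = 77 (D(K) = 146 - 69 = 77)
V(z) = -3*z²
D(E(15))/V(133) = 77/((-3*133²)) = 77/((-3*17689)) = 77/(-53067) = 77*(-1/53067) = -11/7581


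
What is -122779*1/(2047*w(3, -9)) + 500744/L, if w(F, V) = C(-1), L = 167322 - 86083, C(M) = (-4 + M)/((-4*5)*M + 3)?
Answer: 10197274261/36151355 ≈ 282.07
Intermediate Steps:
C(M) = (-4 + M)/(3 - 20*M) (C(M) = (-4 + M)/(-20*M + 3) = (-4 + M)/(3 - 20*M))
L = 81239
w(F, V) = -5/23 (w(F, V) = (4 - 1*(-1))/(-3 + 20*(-1)) = (4 + 1)/(-3 - 20) = 5/(-23) = -1/23*5 = -5/23)
-122779*1/(2047*w(3, -9)) + 500744/L = -122779/(2047*(-5/23)) + 500744/81239 = -122779/(-445) + 500744*(1/81239) = -122779*(-1/445) + 500744/81239 = 122779/445 + 500744/81239 = 10197274261/36151355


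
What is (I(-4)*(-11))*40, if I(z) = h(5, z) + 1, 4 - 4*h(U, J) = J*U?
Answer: -3080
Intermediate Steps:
h(U, J) = 1 - J*U/4
I(z) = 2 - 5*z/4 (I(z) = (1 - 1/4*z*5) + 1 = (1 - 5*z/4) + 1 = 2 - 5*z/4)
(I(-4)*(-11))*40 = ((2 - 5/4*(-4))*(-11))*40 = ((2 + 5)*(-11))*40 = (7*(-11))*40 = -77*40 = -3080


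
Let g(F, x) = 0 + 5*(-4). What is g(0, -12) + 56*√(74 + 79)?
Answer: -20 + 168*√17 ≈ 672.68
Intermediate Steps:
g(F, x) = -20 (g(F, x) = 0 - 20 = -20)
g(0, -12) + 56*√(74 + 79) = -20 + 56*√(74 + 79) = -20 + 56*√153 = -20 + 56*(3*√17) = -20 + 168*√17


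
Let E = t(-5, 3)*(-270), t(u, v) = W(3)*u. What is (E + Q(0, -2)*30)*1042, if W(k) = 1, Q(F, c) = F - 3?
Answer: 1312920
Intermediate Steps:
Q(F, c) = -3 + F
t(u, v) = u (t(u, v) = 1*u = u)
E = 1350 (E = -5*(-270) = 1350)
(E + Q(0, -2)*30)*1042 = (1350 + (-3 + 0)*30)*1042 = (1350 - 3*30)*1042 = (1350 - 90)*1042 = 1260*1042 = 1312920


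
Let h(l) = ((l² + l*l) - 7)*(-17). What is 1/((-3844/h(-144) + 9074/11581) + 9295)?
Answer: 8163504805/75886217987809 ≈ 0.00010758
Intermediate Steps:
h(l) = 119 - 34*l² (h(l) = ((l² + l²) - 7)*(-17) = (2*l² - 7)*(-17) = (-7 + 2*l²)*(-17) = 119 - 34*l²)
1/((-3844/h(-144) + 9074/11581) + 9295) = 1/((-3844/(119 - 34*(-144)²) + 9074/11581) + 9295) = 1/((-3844/(119 - 34*20736) + 9074*(1/11581)) + 9295) = 1/((-3844/(119 - 705024) + 9074/11581) + 9295) = 1/((-3844/(-704905) + 9074/11581) + 9295) = 1/((-3844*(-1/704905) + 9074/11581) + 9295) = 1/((3844/704905 + 9074/11581) + 9295) = 1/(6440825334/8163504805 + 9295) = 1/(75886217987809/8163504805) = 8163504805/75886217987809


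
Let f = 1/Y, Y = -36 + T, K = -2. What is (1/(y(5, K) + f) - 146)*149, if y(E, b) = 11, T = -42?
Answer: -18631556/857 ≈ -21740.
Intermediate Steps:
Y = -78 (Y = -36 - 42 = -78)
f = -1/78 (f = 1/(-78) = -1/78 ≈ -0.012821)
(1/(y(5, K) + f) - 146)*149 = (1/(11 - 1/78) - 146)*149 = (1/(857/78) - 146)*149 = (78/857 - 146)*149 = -125044/857*149 = -18631556/857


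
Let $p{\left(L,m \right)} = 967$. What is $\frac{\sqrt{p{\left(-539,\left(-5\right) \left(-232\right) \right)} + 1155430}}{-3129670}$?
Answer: $- \frac{11 \sqrt{9557}}{3129670} \approx -0.0003436$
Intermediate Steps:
$\frac{\sqrt{p{\left(-539,\left(-5\right) \left(-232\right) \right)} + 1155430}}{-3129670} = \frac{\sqrt{967 + 1155430}}{-3129670} = \sqrt{1156397} \left(- \frac{1}{3129670}\right) = 11 \sqrt{9557} \left(- \frac{1}{3129670}\right) = - \frac{11 \sqrt{9557}}{3129670}$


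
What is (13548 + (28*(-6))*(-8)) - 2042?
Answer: 12850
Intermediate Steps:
(13548 + (28*(-6))*(-8)) - 2042 = (13548 - 168*(-8)) - 2042 = (13548 + 1344) - 2042 = 14892 - 2042 = 12850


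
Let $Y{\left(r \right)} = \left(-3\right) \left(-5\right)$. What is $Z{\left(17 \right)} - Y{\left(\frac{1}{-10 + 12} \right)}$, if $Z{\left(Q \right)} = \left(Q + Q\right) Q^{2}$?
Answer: $9811$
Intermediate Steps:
$Z{\left(Q \right)} = 2 Q^{3}$ ($Z{\left(Q \right)} = 2 Q Q^{2} = 2 Q^{3}$)
$Y{\left(r \right)} = 15$
$Z{\left(17 \right)} - Y{\left(\frac{1}{-10 + 12} \right)} = 2 \cdot 17^{3} - 15 = 2 \cdot 4913 - 15 = 9826 - 15 = 9811$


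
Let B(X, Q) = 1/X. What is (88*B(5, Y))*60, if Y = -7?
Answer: 1056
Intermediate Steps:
(88*B(5, Y))*60 = (88/5)*60 = 1056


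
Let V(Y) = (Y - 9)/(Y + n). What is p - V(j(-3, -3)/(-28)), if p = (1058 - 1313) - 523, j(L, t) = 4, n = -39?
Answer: -106618/137 ≈ -778.23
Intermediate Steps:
V(Y) = (-9 + Y)/(-39 + Y) (V(Y) = (Y - 9)/(Y - 39) = (-9 + Y)/(-39 + Y))
p = -778 (p = -255 - 523 = -778)
p - V(j(-3, -3)/(-28)) = -778 - (-9 + 4/(-28))/(-39 + 4/(-28)) = -778 - (-9 + 4*(-1/28))/(-39 + 4*(-1/28)) = -778 - (-9 - ⅐)/(-39 - ⅐) = -778 - (-64)/((-274/7)*7) = -778 - (-7)*(-64)/(274*7) = -778 - 1*32/137 = -778 - 32/137 = -106618/137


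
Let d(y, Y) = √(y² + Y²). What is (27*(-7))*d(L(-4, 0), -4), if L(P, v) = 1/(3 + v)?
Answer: -63*√145 ≈ -758.62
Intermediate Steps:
d(y, Y) = √(Y² + y²)
(27*(-7))*d(L(-4, 0), -4) = (27*(-7))*√((-4)² + (1/(3 + 0))²) = -189*√(16 + (1/3)²) = -189*√(16 + (⅓)²) = -189*√(16 + ⅑) = -63*√145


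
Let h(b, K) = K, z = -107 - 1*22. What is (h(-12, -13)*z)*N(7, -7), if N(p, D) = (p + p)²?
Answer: 328692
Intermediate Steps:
N(p, D) = 4*p² (N(p, D) = (2*p)² = 4*p²)
z = -129 (z = -107 - 22 = -129)
(h(-12, -13)*z)*N(7, -7) = (-13*(-129))*(4*7²) = 1677*(4*49) = 1677*196 = 328692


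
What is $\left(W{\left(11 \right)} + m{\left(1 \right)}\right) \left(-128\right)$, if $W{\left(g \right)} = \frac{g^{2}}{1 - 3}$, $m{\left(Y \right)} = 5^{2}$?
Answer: $4544$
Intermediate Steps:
$m{\left(Y \right)} = 25$
$W{\left(g \right)} = - \frac{g^{2}}{2}$ ($W{\left(g \right)} = \frac{g^{2}}{-2} = g^{2} \left(- \frac{1}{2}\right) = - \frac{g^{2}}{2}$)
$\left(W{\left(11 \right)} + m{\left(1 \right)}\right) \left(-128\right) = \left(- \frac{11^{2}}{2} + 25\right) \left(-128\right) = \left(\left(- \frac{1}{2}\right) 121 + 25\right) \left(-128\right) = \left(- \frac{121}{2} + 25\right) \left(-128\right) = \left(- \frac{71}{2}\right) \left(-128\right) = 4544$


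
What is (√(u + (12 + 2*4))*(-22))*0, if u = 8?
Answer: 0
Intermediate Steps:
(√(u + (12 + 2*4))*(-22))*0 = (√(8 + (12 + 2*4))*(-22))*0 = (√(8 + (12 + 8))*(-22))*0 = (√(8 + 20)*(-22))*0 = (√28*(-22))*0 = ((2*√7)*(-22))*0 = -44*√7*0 = 0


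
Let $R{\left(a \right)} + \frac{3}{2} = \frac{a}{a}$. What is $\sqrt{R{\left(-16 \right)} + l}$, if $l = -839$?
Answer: $\frac{i \sqrt{3358}}{2} \approx 28.974 i$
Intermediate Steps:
$R{\left(a \right)} = - \frac{1}{2}$ ($R{\left(a \right)} = - \frac{3}{2} + \frac{a}{a} = - \frac{3}{2} + 1 = - \frac{1}{2}$)
$\sqrt{R{\left(-16 \right)} + l} = \sqrt{- \frac{1}{2} - 839} = \sqrt{- \frac{1679}{2}} = \frac{i \sqrt{3358}}{2}$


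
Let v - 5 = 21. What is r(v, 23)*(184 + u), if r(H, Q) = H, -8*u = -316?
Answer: 5811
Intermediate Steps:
v = 26 (v = 5 + 21 = 26)
u = 79/2 (u = -1/8*(-316) = 79/2 ≈ 39.500)
r(v, 23)*(184 + u) = 26*(184 + 79/2) = 26*(447/2) = 5811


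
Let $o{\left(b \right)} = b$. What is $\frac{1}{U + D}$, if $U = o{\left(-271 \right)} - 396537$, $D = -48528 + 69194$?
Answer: $- \frac{1}{376142} \approx -2.6586 \cdot 10^{-6}$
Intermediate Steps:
$D = 20666$
$U = -396808$ ($U = -271 - 396537 = -396808$)
$\frac{1}{U + D} = \frac{1}{-396808 + 20666} = \frac{1}{-376142} = - \frac{1}{376142}$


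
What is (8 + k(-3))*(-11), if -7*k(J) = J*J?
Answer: -517/7 ≈ -73.857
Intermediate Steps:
k(J) = -J²/7 (k(J) = -J*J/7 = -J²/7)
(8 + k(-3))*(-11) = (8 - ⅐*(-3)²)*(-11) = (8 - ⅐*9)*(-11) = (8 - 9/7)*(-11) = (47/7)*(-11) = -517/7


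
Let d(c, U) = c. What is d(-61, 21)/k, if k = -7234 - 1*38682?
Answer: 61/45916 ≈ 0.0013285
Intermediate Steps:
k = -45916 (k = -7234 - 38682 = -45916)
d(-61, 21)/k = -61/(-45916) = -61*(-1/45916) = 61/45916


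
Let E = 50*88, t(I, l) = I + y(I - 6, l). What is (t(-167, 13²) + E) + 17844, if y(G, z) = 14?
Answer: 22091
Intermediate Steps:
t(I, l) = 14 + I (t(I, l) = I + 14 = 14 + I)
E = 4400
(t(-167, 13²) + E) + 17844 = ((14 - 167) + 4400) + 17844 = (-153 + 4400) + 17844 = 4247 + 17844 = 22091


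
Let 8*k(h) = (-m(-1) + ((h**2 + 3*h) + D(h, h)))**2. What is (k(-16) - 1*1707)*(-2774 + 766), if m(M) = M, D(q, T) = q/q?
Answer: -7641444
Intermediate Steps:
D(q, T) = 1
k(h) = (2 + h**2 + 3*h)**2/8 (k(h) = (-1*(-1) + ((h**2 + 3*h) + 1))**2/8 = (1 + (1 + h**2 + 3*h))**2/8 = (2 + h**2 + 3*h)**2/8)
(k(-16) - 1*1707)*(-2774 + 766) = ((2 + (-16)**2 + 3*(-16))**2/8 - 1*1707)*(-2774 + 766) = ((2 + 256 - 48)**2/8 - 1707)*(-2008) = ((1/8)*210**2 - 1707)*(-2008) = ((1/8)*44100 - 1707)*(-2008) = (11025/2 - 1707)*(-2008) = (7611/2)*(-2008) = -7641444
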